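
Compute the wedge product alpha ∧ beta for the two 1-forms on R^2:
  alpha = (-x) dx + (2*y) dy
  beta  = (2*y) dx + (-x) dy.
alpha ∧ beta = (x^2 - 4*y^2) dx ∧ dy

Distribute the wedge, using dx_i ∧ dx_j = -dx_j ∧ dx_i and dx_i ∧ dx_i = 0. For each pair (i, j) with i < j, the coefficient of dx_i ∧ dx_j in alpha ∧ beta is (alpha_i * beta_j - alpha_j * beta_i). Collecting: alpha ∧ beta = (x^2 - 4*y^2) dx ∧ dy.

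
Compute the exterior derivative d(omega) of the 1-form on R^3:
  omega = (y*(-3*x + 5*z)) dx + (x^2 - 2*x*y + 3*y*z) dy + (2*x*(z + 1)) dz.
d(omega) = (5*x - 2*y - 5*z) dx ∧ dy + (-5*y + 2*z + 2) dx ∧ dz + (-3*y) dy ∧ dz

For a 1-form omega = sum_i f_i dx_i, the exterior derivative is
  d(omega) = sum_{i < j} (∂f_j/∂x_i - ∂f_i/∂x_j) dx_i ∧ dx_j.
  coefficient of dx ∧ dy: ∂f_2/∂x - ∂f_1/∂y = ∂(x^2 - 2*x*y + 3*y*z)/∂x - ∂(y*(-3*x + 5*z))/∂y = 5*x - 2*y - 5*z
  coefficient of dx ∧ dz: ∂f_3/∂x - ∂f_1/∂z = ∂(2*x*(z + 1))/∂x - ∂(y*(-3*x + 5*z))/∂z = -5*y + 2*z + 2
  coefficient of dy ∧ dz: ∂f_3/∂y - ∂f_2/∂z = ∂(2*x*(z + 1))/∂y - ∂(x^2 - 2*x*y + 3*y*z)/∂z = -3*y
Assembling: d(omega) = (5*x - 2*y - 5*z) dx ∧ dy + (-5*y + 2*z + 2) dx ∧ dz + (-3*y) dy ∧ dz.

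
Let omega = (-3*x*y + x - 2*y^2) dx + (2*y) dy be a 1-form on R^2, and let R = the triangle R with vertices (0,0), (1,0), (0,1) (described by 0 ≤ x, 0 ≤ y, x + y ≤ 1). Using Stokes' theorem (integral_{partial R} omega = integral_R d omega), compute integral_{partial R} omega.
integral_(partial R) omega = 7/6

Stokes: integral_partial_R omega = integral_R d omega with d omega = (∂Q/∂x - ∂P/∂y) dx ∧ dy.
  ∂Q/∂x = 0
  ∂P/∂y = -3*x - 4*y
  integrand = ∂Q/∂x - ∂P/∂y = 3*x + 4*y.
Integrating over R: integral_0^1 integral_0^{1-x} (3*x + 4*y) dy dx = 7/6.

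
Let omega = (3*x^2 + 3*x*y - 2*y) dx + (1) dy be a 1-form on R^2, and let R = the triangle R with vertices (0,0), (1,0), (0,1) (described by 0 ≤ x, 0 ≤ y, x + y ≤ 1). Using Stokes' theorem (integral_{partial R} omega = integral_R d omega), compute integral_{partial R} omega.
integral_(partial R) omega = 1/2

Stokes: integral_partial_R omega = integral_R d omega with d omega = (∂Q/∂x - ∂P/∂y) dx ∧ dy.
  ∂Q/∂x = 0
  ∂P/∂y = 3*x - 2
  integrand = ∂Q/∂x - ∂P/∂y = 2 - 3*x.
Integrating over R: integral_0^1 integral_0^{1-x} (2 - 3*x) dy dx = 1/2.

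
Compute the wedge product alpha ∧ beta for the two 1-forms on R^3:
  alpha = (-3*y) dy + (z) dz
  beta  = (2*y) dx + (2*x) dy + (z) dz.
alpha ∧ beta = (6*y^2) dx ∧ dy + (-z*(2*x + 3*y)) dy ∧ dz + (-2*y*z) dx ∧ dz

Distribute the wedge, using dx_i ∧ dx_j = -dx_j ∧ dx_i and dx_i ∧ dx_i = 0. For each pair (i, j) with i < j, the coefficient of dx_i ∧ dx_j in alpha ∧ beta is (alpha_i * beta_j - alpha_j * beta_i). Collecting: alpha ∧ beta = (6*y^2) dx ∧ dy + (-z*(2*x + 3*y)) dy ∧ dz + (-2*y*z) dx ∧ dz.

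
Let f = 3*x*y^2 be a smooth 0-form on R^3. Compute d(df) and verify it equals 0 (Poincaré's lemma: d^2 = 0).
d(df) = 0

Step 1: df = sum_i (∂f/∂x_i) dx_i = (3*y^2) dx + (6*x*y) dy + (0) dz.
Step 2: Apply d again. Using the 1-form formula, the coefficient of dx ∧ dy in d(df) is ∂^2 f/∂x ∂y - ∂^2 f/∂y ∂x = (6*y) - (6*y) = 0 (equality of mixed partials for smooth f).
Similarly for dx ∧ dz and dy ∧ dz — all coefficients vanish. So d(df) = 0.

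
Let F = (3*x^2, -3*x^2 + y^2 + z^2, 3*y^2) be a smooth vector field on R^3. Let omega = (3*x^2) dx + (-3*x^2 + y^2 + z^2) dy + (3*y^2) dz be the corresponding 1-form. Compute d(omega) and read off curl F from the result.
d(omega) = (6*y - 2*z) dy ∧ dz + (0) dz ∧ dx + (-6*x) dx ∧ dy; curl F = (6*y - 2*z, 0, -6*x)

d omega = sum_{i<j} (∂f_j/∂x_i - ∂f_i/∂x_j) dx_i ∧ dx_j. Under the identification (dy ∧ dz, dz ∧ dx, dx ∧ dy) ↔ (e_x, e_y, e_z), the coefficients are exactly the components of curl F. Compute:
  ∂R/∂y - ∂Q/∂z = (6*y) - (2*z) = 6*y - 2*z
  ∂P/∂z - ∂R/∂x = (0) - (0) = 0
  ∂Q/∂x - ∂P/∂y = (-6*x) - (0) = -6*x.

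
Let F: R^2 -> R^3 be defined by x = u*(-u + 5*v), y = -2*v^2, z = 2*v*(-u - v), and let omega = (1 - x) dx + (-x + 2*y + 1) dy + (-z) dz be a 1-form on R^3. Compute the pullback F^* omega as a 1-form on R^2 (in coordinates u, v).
F^* omega = (-2*u^3 + 15*u^2*v - 29*u*v^2 - 2*u - 4*v^3 + 5*v) du + (5*u^3 - 33*u^2*v + 8*u*v^2 + 5*u + 8*v^3 - 4*v) dv

Using F^*(f dg) = (f ∘ F) d(g ∘ F), substitute each coordinate x_i by F_i(u, v) in f_i, and replace dx_i by d F_i = (∂F_i/∂u) du + (∂F_i/∂v) dv.
  For the x component: f_1(F) = u^2 - 5*u*v + 1; d F_1 = (-2*u + 5*v) du + (5*u) dv
  For the y component: f_2(F) = u^2 - 5*u*v - 4*v^2 + 1; d F_2 = (0) du + (-4*v) dv
  For the z component: f_3(F) = 2*v*(u + v); d F_3 = (-2*v) du + (-2*u - 4*v) dv
Combining and collecting du, dv coefficients:
  coeff of du: -2*u^3 + 15*u^2*v - 29*u*v^2 - 2*u - 4*v^3 + 5*v
  coeff of dv: 5*u^3 - 33*u^2*v + 8*u*v^2 + 5*u + 8*v^3 - 4*v
F^* omega = (-2*u^3 + 15*u^2*v - 29*u*v^2 - 2*u - 4*v^3 + 5*v) du + (5*u^3 - 33*u^2*v + 8*u*v^2 + 5*u + 8*v^3 - 4*v) dv.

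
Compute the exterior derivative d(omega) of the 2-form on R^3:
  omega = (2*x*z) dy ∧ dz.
d(omega) = (2*z) dx ∧ dy ∧ dz

For a 2-form omega = sum_{i<j} g_{ij} dx_i ∧ dx_j, the exterior derivative is
  d(omega) = sum_{i<j} d(g_{ij}) ∧ dx_i ∧ dx_j = sum_{i<j, k} (∂g_{ij}/∂x_k) dx_k ∧ dx_i ∧ dx_j.
Expand each term, using dx_k ∧ dx_i ∧ dx_j = sgn(permutation) dx_{(a)} ∧ dx_{(b)} ∧ dx_{(c)} with (a < b < c) sorted:
  d(2*x*z) includes (∂/∂x)(2*x*z) dx = (2*z) dx, which multiplied by dy ∧ dz gives (2*z) dx ∧ dy ∧ dz
Collecting like 3-forms: d(omega) = (2*z) dx ∧ dy ∧ dz.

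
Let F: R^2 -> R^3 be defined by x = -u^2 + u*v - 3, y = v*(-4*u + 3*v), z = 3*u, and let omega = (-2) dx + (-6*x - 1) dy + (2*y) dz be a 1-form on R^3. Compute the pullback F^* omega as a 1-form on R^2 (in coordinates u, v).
F^* omega = (-24*u^2*v + 24*u*v^2 - 24*u*v + 4*u + 18*v^2 - 70*v) du + (-24*u^3 + 60*u^2*v - 36*u*v^2 - 70*u + 102*v) dv

Using F^*(f dg) = (f ∘ F) d(g ∘ F), substitute each coordinate x_i by F_i(u, v) in f_i, and replace dx_i by d F_i = (∂F_i/∂u) du + (∂F_i/∂v) dv.
  For the x component: f_1(F) = -2; d F_1 = (-2*u + v) du + (u) dv
  For the y component: f_2(F) = 6*u^2 - 6*u*v + 17; d F_2 = (-4*v) du + (-4*u + 6*v) dv
  For the z component: f_3(F) = 2*v*(-4*u + 3*v); d F_3 = (3) du + (0) dv
Combining and collecting du, dv coefficients:
  coeff of du: -24*u^2*v + 24*u*v^2 - 24*u*v + 4*u + 18*v^2 - 70*v
  coeff of dv: -24*u^3 + 60*u^2*v - 36*u*v^2 - 70*u + 102*v
F^* omega = (-24*u^2*v + 24*u*v^2 - 24*u*v + 4*u + 18*v^2 - 70*v) du + (-24*u^3 + 60*u^2*v - 36*u*v^2 - 70*u + 102*v) dv.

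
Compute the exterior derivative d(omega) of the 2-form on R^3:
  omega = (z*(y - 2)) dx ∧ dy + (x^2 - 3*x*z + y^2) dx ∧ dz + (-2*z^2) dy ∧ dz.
d(omega) = (-y - 2) dx ∧ dy ∧ dz

For a 2-form omega = sum_{i<j} g_{ij} dx_i ∧ dx_j, the exterior derivative is
  d(omega) = sum_{i<j} d(g_{ij}) ∧ dx_i ∧ dx_j = sum_{i<j, k} (∂g_{ij}/∂x_k) dx_k ∧ dx_i ∧ dx_j.
Expand each term, using dx_k ∧ dx_i ∧ dx_j = sgn(permutation) dx_{(a)} ∧ dx_{(b)} ∧ dx_{(c)} with (a < b < c) sorted:
  d(z*(y - 2)) includes (∂/∂z)(z*(y - 2)) dz = (y - 2) dz, which multiplied by dx ∧ dy gives (y - 2) dx ∧ dy ∧ dz
  d(x^2 - 3*x*z + y^2) includes (∂/∂y)(x^2 - 3*x*z + y^2) dy = (2*y) dy, which multiplied by dx ∧ dz gives (-2*y) dx ∧ dy ∧ dz
Collecting like 3-forms: d(omega) = (-y - 2) dx ∧ dy ∧ dz.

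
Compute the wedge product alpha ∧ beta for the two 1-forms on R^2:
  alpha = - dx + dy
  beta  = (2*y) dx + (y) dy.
alpha ∧ beta = (-3*y) dx ∧ dy

Distribute the wedge, using dx_i ∧ dx_j = -dx_j ∧ dx_i and dx_i ∧ dx_i = 0. For each pair (i, j) with i < j, the coefficient of dx_i ∧ dx_j in alpha ∧ beta is (alpha_i * beta_j - alpha_j * beta_i). Collecting: alpha ∧ beta = (-3*y) dx ∧ dy.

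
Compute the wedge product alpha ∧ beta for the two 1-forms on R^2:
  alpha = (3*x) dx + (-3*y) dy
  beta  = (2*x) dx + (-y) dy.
alpha ∧ beta = (3*x*y) dx ∧ dy

Distribute the wedge, using dx_i ∧ dx_j = -dx_j ∧ dx_i and dx_i ∧ dx_i = 0. For each pair (i, j) with i < j, the coefficient of dx_i ∧ dx_j in alpha ∧ beta is (alpha_i * beta_j - alpha_j * beta_i). Collecting: alpha ∧ beta = (3*x*y) dx ∧ dy.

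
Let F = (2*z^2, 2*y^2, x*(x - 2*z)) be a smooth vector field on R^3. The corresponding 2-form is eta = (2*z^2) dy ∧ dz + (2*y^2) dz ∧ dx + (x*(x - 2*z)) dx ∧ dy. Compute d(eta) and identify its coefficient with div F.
d(eta) = (-2*x + 4*y) dx ∧ dy ∧ dz; div F = -2*x + 4*y

For a 2-form in R^3 of the form above, applying d gives a 3-form with coefficient ∂P/∂x + ∂Q/∂y + ∂R/∂z:
  ∂P/∂x = 0
  ∂Q/∂y = 4*y
  ∂R/∂z = -2*x
Sum = -2*x + 4*y, which is exactly div F.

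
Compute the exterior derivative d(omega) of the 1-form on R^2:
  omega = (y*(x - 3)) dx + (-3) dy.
d(omega) = (3 - x) dx ∧ dy

For a 1-form omega = sum_i f_i dx_i, the exterior derivative is
  d(omega) = sum_{i < j} (∂f_j/∂x_i - ∂f_i/∂x_j) dx_i ∧ dx_j.
  coefficient of dx ∧ dy: ∂f_2/∂x - ∂f_1/∂y = ∂(-3)/∂x - ∂(y*(x - 3))/∂y = 3 - x
Assembling: d(omega) = (3 - x) dx ∧ dy.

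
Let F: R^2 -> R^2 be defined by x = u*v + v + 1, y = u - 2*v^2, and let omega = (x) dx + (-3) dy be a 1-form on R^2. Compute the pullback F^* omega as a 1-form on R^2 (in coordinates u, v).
F^* omega = (u*v^2 + v^2 + v - 3) du + (u^2*v + 2*u*v + u + 13*v + 1) dv

Using F^*(f dg) = (f ∘ F) d(g ∘ F), substitute each coordinate x_i by F_i(u, v) in f_i, and replace dx_i by d F_i = (∂F_i/∂u) du + (∂F_i/∂v) dv.
  For the x component: f_1(F) = u*v + v + 1; d F_1 = (v) du + (u + 1) dv
  For the y component: f_2(F) = -3; d F_2 = (1) du + (-4*v) dv
Combining and collecting du, dv coefficients:
  coeff of du: u*v^2 + v^2 + v - 3
  coeff of dv: u^2*v + 2*u*v + u + 13*v + 1
F^* omega = (u*v^2 + v^2 + v - 3) du + (u^2*v + 2*u*v + u + 13*v + 1) dv.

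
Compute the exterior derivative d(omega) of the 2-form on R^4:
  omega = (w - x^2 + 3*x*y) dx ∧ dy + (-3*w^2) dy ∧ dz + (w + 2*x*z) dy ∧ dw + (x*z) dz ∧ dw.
d(omega) = (2*z + 1) dx ∧ dy ∧ dw + (-6*w - 2*x) dy ∧ dz ∧ dw + (z) dx ∧ dz ∧ dw

For a 2-form omega = sum_{i<j} g_{ij} dx_i ∧ dx_j, the exterior derivative is
  d(omega) = sum_{i<j} d(g_{ij}) ∧ dx_i ∧ dx_j = sum_{i<j, k} (∂g_{ij}/∂x_k) dx_k ∧ dx_i ∧ dx_j.
Expand each term, using dx_k ∧ dx_i ∧ dx_j = sgn(permutation) dx_{(a)} ∧ dx_{(b)} ∧ dx_{(c)} with (a < b < c) sorted:
  d(w - x^2 + 3*x*y) includes (∂/∂w)(w - x^2 + 3*x*y) dw = (1) dw, which multiplied by dx ∧ dy gives (1) dx ∧ dy ∧ dw
  d(-3*w^2) includes (∂/∂w)(-3*w^2) dw = (-6*w) dw, which multiplied by dy ∧ dz gives (-6*w) dy ∧ dz ∧ dw
  d(w + 2*x*z) includes (∂/∂x)(w + 2*x*z) dx = (2*z) dx, which multiplied by dy ∧ dw gives (2*z) dx ∧ dy ∧ dw
  d(w + 2*x*z) includes (∂/∂z)(w + 2*x*z) dz = (2*x) dz, which multiplied by dy ∧ dw gives (-2*x) dy ∧ dz ∧ dw
  d(x*z) includes (∂/∂x)(x*z) dx = (z) dx, which multiplied by dz ∧ dw gives (z) dx ∧ dz ∧ dw
Collecting like 3-forms: d(omega) = (2*z + 1) dx ∧ dy ∧ dw + (-6*w - 2*x) dy ∧ dz ∧ dw + (z) dx ∧ dz ∧ dw.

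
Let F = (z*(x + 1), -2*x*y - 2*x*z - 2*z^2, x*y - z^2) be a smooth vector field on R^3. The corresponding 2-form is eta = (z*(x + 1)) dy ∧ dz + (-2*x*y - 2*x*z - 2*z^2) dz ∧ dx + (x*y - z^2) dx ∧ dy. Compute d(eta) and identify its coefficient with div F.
d(eta) = (-2*x - z) dx ∧ dy ∧ dz; div F = -2*x - z

For a 2-form in R^3 of the form above, applying d gives a 3-form with coefficient ∂P/∂x + ∂Q/∂y + ∂R/∂z:
  ∂P/∂x = z
  ∂Q/∂y = -2*x
  ∂R/∂z = -2*z
Sum = -2*x - z, which is exactly div F.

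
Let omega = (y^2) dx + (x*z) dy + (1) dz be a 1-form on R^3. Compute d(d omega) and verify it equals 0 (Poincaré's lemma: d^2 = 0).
d(d omega) = 0

Step 1: d omega = sum_{i<j} (∂f_j/∂x_i - ∂f_i/∂x_j) dx_i ∧ dx_j:
  coeff of dx ∧ dy: -2*y + z
  coeff of dx ∧ dz: 0
  coeff of dy ∧ dz: -x
Step 2: Apply d again to each 2-form coefficient. The only possible 3-form in R^3 is dx ∧ dy ∧ dz, with coefficient
  ∂(coeff of dy∧dz)/∂x - ∂(coeff of dx∧dz)/∂y + ∂(coeff of dx∧dy)/∂z
  = ∂/∂x (-x) - ∂/∂y (0) + ∂/∂z (-2*y + z).
Each of these terms simplifies to sums of mixed partials that cancel in pairs. The result is 0 (by equality of mixed partials for smooth functions — Schwarz / Clairaut).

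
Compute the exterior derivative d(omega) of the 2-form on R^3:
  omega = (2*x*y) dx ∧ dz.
d(omega) = (-2*x) dx ∧ dy ∧ dz

For a 2-form omega = sum_{i<j} g_{ij} dx_i ∧ dx_j, the exterior derivative is
  d(omega) = sum_{i<j} d(g_{ij}) ∧ dx_i ∧ dx_j = sum_{i<j, k} (∂g_{ij}/∂x_k) dx_k ∧ dx_i ∧ dx_j.
Expand each term, using dx_k ∧ dx_i ∧ dx_j = sgn(permutation) dx_{(a)} ∧ dx_{(b)} ∧ dx_{(c)} with (a < b < c) sorted:
  d(2*x*y) includes (∂/∂y)(2*x*y) dy = (2*x) dy, which multiplied by dx ∧ dz gives (-2*x) dx ∧ dy ∧ dz
Collecting like 3-forms: d(omega) = (-2*x) dx ∧ dy ∧ dz.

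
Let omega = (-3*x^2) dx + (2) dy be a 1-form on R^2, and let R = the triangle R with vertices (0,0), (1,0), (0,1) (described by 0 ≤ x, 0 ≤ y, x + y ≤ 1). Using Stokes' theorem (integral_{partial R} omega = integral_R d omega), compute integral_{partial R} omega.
integral_(partial R) omega = 0

Stokes: integral_partial_R omega = integral_R d omega with d omega = (∂Q/∂x - ∂P/∂y) dx ∧ dy.
  ∂Q/∂x = 0
  ∂P/∂y = 0
  integrand = ∂Q/∂x - ∂P/∂y = 0.
Integrating over R: integral_0^1 integral_0^{1-x} (0) dy dx = 0.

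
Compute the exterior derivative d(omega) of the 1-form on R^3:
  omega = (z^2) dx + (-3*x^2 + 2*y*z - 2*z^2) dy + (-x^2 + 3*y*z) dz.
d(omega) = (-6*x) dx ∧ dy + (-2*x - 2*z) dx ∧ dz + (-2*y + 7*z) dy ∧ dz

For a 1-form omega = sum_i f_i dx_i, the exterior derivative is
  d(omega) = sum_{i < j} (∂f_j/∂x_i - ∂f_i/∂x_j) dx_i ∧ dx_j.
  coefficient of dx ∧ dy: ∂f_2/∂x - ∂f_1/∂y = ∂(-3*x^2 + 2*y*z - 2*z^2)/∂x - ∂(z^2)/∂y = -6*x
  coefficient of dx ∧ dz: ∂f_3/∂x - ∂f_1/∂z = ∂(-x^2 + 3*y*z)/∂x - ∂(z^2)/∂z = -2*x - 2*z
  coefficient of dy ∧ dz: ∂f_3/∂y - ∂f_2/∂z = ∂(-x^2 + 3*y*z)/∂y - ∂(-3*x^2 + 2*y*z - 2*z^2)/∂z = -2*y + 7*z
Assembling: d(omega) = (-6*x) dx ∧ dy + (-2*x - 2*z) dx ∧ dz + (-2*y + 7*z) dy ∧ dz.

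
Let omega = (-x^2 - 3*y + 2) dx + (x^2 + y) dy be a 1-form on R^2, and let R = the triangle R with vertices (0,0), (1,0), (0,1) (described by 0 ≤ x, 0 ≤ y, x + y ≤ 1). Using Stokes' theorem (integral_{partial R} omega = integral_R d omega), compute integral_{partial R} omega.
integral_(partial R) omega = 11/6

Stokes: integral_partial_R omega = integral_R d omega with d omega = (∂Q/∂x - ∂P/∂y) dx ∧ dy.
  ∂Q/∂x = 2*x
  ∂P/∂y = -3
  integrand = ∂Q/∂x - ∂P/∂y = 2*x + 3.
Integrating over R: integral_0^1 integral_0^{1-x} (2*x + 3) dy dx = 11/6.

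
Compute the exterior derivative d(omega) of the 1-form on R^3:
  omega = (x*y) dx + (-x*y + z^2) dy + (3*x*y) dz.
d(omega) = (-x - y) dx ∧ dy + (3*y) dx ∧ dz + (3*x - 2*z) dy ∧ dz

For a 1-form omega = sum_i f_i dx_i, the exterior derivative is
  d(omega) = sum_{i < j} (∂f_j/∂x_i - ∂f_i/∂x_j) dx_i ∧ dx_j.
  coefficient of dx ∧ dy: ∂f_2/∂x - ∂f_1/∂y = ∂(-x*y + z^2)/∂x - ∂(x*y)/∂y = -x - y
  coefficient of dx ∧ dz: ∂f_3/∂x - ∂f_1/∂z = ∂(3*x*y)/∂x - ∂(x*y)/∂z = 3*y
  coefficient of dy ∧ dz: ∂f_3/∂y - ∂f_2/∂z = ∂(3*x*y)/∂y - ∂(-x*y + z^2)/∂z = 3*x - 2*z
Assembling: d(omega) = (-x - y) dx ∧ dy + (3*y) dx ∧ dz + (3*x - 2*z) dy ∧ dz.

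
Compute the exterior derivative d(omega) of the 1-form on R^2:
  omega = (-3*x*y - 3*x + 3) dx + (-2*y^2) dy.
d(omega) = (3*x) dx ∧ dy

For a 1-form omega = sum_i f_i dx_i, the exterior derivative is
  d(omega) = sum_{i < j} (∂f_j/∂x_i - ∂f_i/∂x_j) dx_i ∧ dx_j.
  coefficient of dx ∧ dy: ∂f_2/∂x - ∂f_1/∂y = ∂(-2*y^2)/∂x - ∂(-3*x*y - 3*x + 3)/∂y = 3*x
Assembling: d(omega) = (3*x) dx ∧ dy.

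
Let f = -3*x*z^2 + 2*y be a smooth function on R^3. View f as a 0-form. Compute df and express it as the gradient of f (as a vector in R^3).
df = (-3*z^2) dx + (2) dy + (-6*x*z) dz; grad f = (-3*z^2, 2, -6*x*z)

For a 0-form f, d f = (∂f/∂x) dx + (∂f/∂y) dy + (∂f/∂z) dz. The components of the vector representation are exactly the entries of grad f in Cartesian coordinates:
  ∂f/∂x = -3*z^2
  ∂f/∂y = 2
  ∂f/∂z = -6*x*z.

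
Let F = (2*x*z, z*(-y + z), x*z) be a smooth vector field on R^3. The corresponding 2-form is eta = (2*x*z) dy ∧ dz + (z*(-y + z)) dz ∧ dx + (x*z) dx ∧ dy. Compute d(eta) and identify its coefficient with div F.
d(eta) = (x + z) dx ∧ dy ∧ dz; div F = x + z

For a 2-form in R^3 of the form above, applying d gives a 3-form with coefficient ∂P/∂x + ∂Q/∂y + ∂R/∂z:
  ∂P/∂x = 2*z
  ∂Q/∂y = -z
  ∂R/∂z = x
Sum = x + z, which is exactly div F.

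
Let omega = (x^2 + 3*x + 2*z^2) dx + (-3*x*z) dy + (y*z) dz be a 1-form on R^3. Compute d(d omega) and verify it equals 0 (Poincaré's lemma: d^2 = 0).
d(d omega) = 0

Step 1: d omega = sum_{i<j} (∂f_j/∂x_i - ∂f_i/∂x_j) dx_i ∧ dx_j:
  coeff of dx ∧ dy: -3*z
  coeff of dx ∧ dz: -4*z
  coeff of dy ∧ dz: 3*x + z
Step 2: Apply d again to each 2-form coefficient. The only possible 3-form in R^3 is dx ∧ dy ∧ dz, with coefficient
  ∂(coeff of dy∧dz)/∂x - ∂(coeff of dx∧dz)/∂y + ∂(coeff of dx∧dy)/∂z
  = ∂/∂x (3*x + z) - ∂/∂y (-4*z) + ∂/∂z (-3*z).
Each of these terms simplifies to sums of mixed partials that cancel in pairs. The result is 0 (by equality of mixed partials for smooth functions — Schwarz / Clairaut).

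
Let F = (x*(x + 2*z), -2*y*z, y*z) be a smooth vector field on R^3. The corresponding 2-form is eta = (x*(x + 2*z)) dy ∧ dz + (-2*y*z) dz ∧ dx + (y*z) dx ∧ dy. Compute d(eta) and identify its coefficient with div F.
d(eta) = (2*x + y) dx ∧ dy ∧ dz; div F = 2*x + y

For a 2-form in R^3 of the form above, applying d gives a 3-form with coefficient ∂P/∂x + ∂Q/∂y + ∂R/∂z:
  ∂P/∂x = 2*x + 2*z
  ∂Q/∂y = -2*z
  ∂R/∂z = y
Sum = 2*x + y, which is exactly div F.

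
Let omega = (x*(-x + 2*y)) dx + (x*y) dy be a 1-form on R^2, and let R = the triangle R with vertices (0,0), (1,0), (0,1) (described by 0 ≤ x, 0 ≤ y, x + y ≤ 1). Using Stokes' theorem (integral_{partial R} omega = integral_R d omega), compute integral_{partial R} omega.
integral_(partial R) omega = -1/6

Stokes: integral_partial_R omega = integral_R d omega with d omega = (∂Q/∂x - ∂P/∂y) dx ∧ dy.
  ∂Q/∂x = y
  ∂P/∂y = 2*x
  integrand = ∂Q/∂x - ∂P/∂y = -2*x + y.
Integrating over R: integral_0^1 integral_0^{1-x} (-2*x + y) dy dx = -1/6.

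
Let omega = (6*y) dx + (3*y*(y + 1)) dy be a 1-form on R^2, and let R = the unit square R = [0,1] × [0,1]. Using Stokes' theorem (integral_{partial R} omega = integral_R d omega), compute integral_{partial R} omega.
integral_(partial R) omega = -6

Stokes: integral_partial_R omega = integral_R d omega with d omega = (∂Q/∂x - ∂P/∂y) dx ∧ dy.
  ∂Q/∂x = 0
  ∂P/∂y = 6
  integrand = ∂Q/∂x - ∂P/∂y = -6.
Integrating over R: integral_0^1 integral_0^1 (-6) dx dy = -6.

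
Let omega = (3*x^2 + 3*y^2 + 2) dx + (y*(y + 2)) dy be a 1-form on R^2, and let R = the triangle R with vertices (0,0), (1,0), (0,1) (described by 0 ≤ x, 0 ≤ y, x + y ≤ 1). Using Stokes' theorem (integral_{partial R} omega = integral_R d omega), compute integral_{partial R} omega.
integral_(partial R) omega = -1

Stokes: integral_partial_R omega = integral_R d omega with d omega = (∂Q/∂x - ∂P/∂y) dx ∧ dy.
  ∂Q/∂x = 0
  ∂P/∂y = 6*y
  integrand = ∂Q/∂x - ∂P/∂y = -6*y.
Integrating over R: integral_0^1 integral_0^{1-x} (-6*y) dy dx = -1.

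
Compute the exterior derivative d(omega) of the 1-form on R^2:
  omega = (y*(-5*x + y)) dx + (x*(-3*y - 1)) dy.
d(omega) = (5*x - 5*y - 1) dx ∧ dy

For a 1-form omega = sum_i f_i dx_i, the exterior derivative is
  d(omega) = sum_{i < j} (∂f_j/∂x_i - ∂f_i/∂x_j) dx_i ∧ dx_j.
  coefficient of dx ∧ dy: ∂f_2/∂x - ∂f_1/∂y = ∂(x*(-3*y - 1))/∂x - ∂(y*(-5*x + y))/∂y = 5*x - 5*y - 1
Assembling: d(omega) = (5*x - 5*y - 1) dx ∧ dy.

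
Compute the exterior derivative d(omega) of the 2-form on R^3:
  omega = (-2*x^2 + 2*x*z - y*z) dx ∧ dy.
d(omega) = (2*x - y) dx ∧ dy ∧ dz

For a 2-form omega = sum_{i<j} g_{ij} dx_i ∧ dx_j, the exterior derivative is
  d(omega) = sum_{i<j} d(g_{ij}) ∧ dx_i ∧ dx_j = sum_{i<j, k} (∂g_{ij}/∂x_k) dx_k ∧ dx_i ∧ dx_j.
Expand each term, using dx_k ∧ dx_i ∧ dx_j = sgn(permutation) dx_{(a)} ∧ dx_{(b)} ∧ dx_{(c)} with (a < b < c) sorted:
  d(-2*x^2 + 2*x*z - y*z) includes (∂/∂z)(-2*x^2 + 2*x*z - y*z) dz = (2*x - y) dz, which multiplied by dx ∧ dy gives (2*x - y) dx ∧ dy ∧ dz
Collecting like 3-forms: d(omega) = (2*x - y) dx ∧ dy ∧ dz.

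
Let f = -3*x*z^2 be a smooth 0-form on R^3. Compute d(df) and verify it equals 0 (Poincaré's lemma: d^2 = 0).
d(df) = 0

Step 1: df = sum_i (∂f/∂x_i) dx_i = (-3*z^2) dx + (0) dy + (-6*x*z) dz.
Step 2: Apply d again. Using the 1-form formula, the coefficient of dx ∧ dy in d(df) is ∂^2 f/∂x ∂y - ∂^2 f/∂y ∂x = (0) - (0) = 0 (equality of mixed partials for smooth f).
Similarly for dx ∧ dz and dy ∧ dz — all coefficients vanish. So d(df) = 0.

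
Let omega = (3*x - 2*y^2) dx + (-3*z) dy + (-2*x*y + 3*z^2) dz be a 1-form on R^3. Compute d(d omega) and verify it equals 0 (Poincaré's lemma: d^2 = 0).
d(d omega) = 0

Step 1: d omega = sum_{i<j} (∂f_j/∂x_i - ∂f_i/∂x_j) dx_i ∧ dx_j:
  coeff of dx ∧ dy: 4*y
  coeff of dx ∧ dz: -2*y
  coeff of dy ∧ dz: 3 - 2*x
Step 2: Apply d again to each 2-form coefficient. The only possible 3-form in R^3 is dx ∧ dy ∧ dz, with coefficient
  ∂(coeff of dy∧dz)/∂x - ∂(coeff of dx∧dz)/∂y + ∂(coeff of dx∧dy)/∂z
  = ∂/∂x (3 - 2*x) - ∂/∂y (-2*y) + ∂/∂z (4*y).
Each of these terms simplifies to sums of mixed partials that cancel in pairs. The result is 0 (by equality of mixed partials for smooth functions — Schwarz / Clairaut).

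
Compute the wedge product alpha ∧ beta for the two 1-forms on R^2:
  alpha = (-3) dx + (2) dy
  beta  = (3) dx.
alpha ∧ beta = (-6) dx ∧ dy

Distribute the wedge, using dx_i ∧ dx_j = -dx_j ∧ dx_i and dx_i ∧ dx_i = 0. For each pair (i, j) with i < j, the coefficient of dx_i ∧ dx_j in alpha ∧ beta is (alpha_i * beta_j - alpha_j * beta_i). Collecting: alpha ∧ beta = (-6) dx ∧ dy.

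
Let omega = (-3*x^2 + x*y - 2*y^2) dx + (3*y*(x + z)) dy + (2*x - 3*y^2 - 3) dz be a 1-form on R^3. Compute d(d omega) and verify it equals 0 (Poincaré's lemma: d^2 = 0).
d(d omega) = 0

Step 1: d omega = sum_{i<j} (∂f_j/∂x_i - ∂f_i/∂x_j) dx_i ∧ dx_j:
  coeff of dx ∧ dy: -x + 7*y
  coeff of dx ∧ dz: 2
  coeff of dy ∧ dz: -9*y
Step 2: Apply d again to each 2-form coefficient. The only possible 3-form in R^3 is dx ∧ dy ∧ dz, with coefficient
  ∂(coeff of dy∧dz)/∂x - ∂(coeff of dx∧dz)/∂y + ∂(coeff of dx∧dy)/∂z
  = ∂/∂x (-9*y) - ∂/∂y (2) + ∂/∂z (-x + 7*y).
Each of these terms simplifies to sums of mixed partials that cancel in pairs. The result is 0 (by equality of mixed partials for smooth functions — Schwarz / Clairaut).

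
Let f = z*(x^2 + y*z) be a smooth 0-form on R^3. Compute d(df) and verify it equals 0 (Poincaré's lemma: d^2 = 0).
d(df) = 0

Step 1: df = sum_i (∂f/∂x_i) dx_i = (2*x*z) dx + (z^2) dy + (x^2 + 2*y*z) dz.
Step 2: Apply d again. Using the 1-form formula, the coefficient of dx ∧ dy in d(df) is ∂^2 f/∂x ∂y - ∂^2 f/∂y ∂x = (0) - (0) = 0 (equality of mixed partials for smooth f).
Similarly for dx ∧ dz and dy ∧ dz — all coefficients vanish. So d(df) = 0.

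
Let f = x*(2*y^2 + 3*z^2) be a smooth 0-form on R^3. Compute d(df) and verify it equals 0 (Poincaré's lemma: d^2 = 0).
d(df) = 0

Step 1: df = sum_i (∂f/∂x_i) dx_i = (2*y^2 + 3*z^2) dx + (4*x*y) dy + (6*x*z) dz.
Step 2: Apply d again. Using the 1-form formula, the coefficient of dx ∧ dy in d(df) is ∂^2 f/∂x ∂y - ∂^2 f/∂y ∂x = (4*y) - (4*y) = 0 (equality of mixed partials for smooth f).
Similarly for dx ∧ dz and dy ∧ dz — all coefficients vanish. So d(df) = 0.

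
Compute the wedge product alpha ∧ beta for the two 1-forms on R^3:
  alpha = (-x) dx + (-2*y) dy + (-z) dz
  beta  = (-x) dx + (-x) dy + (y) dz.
alpha ∧ beta = (x*(x - 2*y)) dx ∧ dy + (-x*(y + z)) dx ∧ dz + (-x*z - 2*y^2) dy ∧ dz

Distribute the wedge, using dx_i ∧ dx_j = -dx_j ∧ dx_i and dx_i ∧ dx_i = 0. For each pair (i, j) with i < j, the coefficient of dx_i ∧ dx_j in alpha ∧ beta is (alpha_i * beta_j - alpha_j * beta_i). Collecting: alpha ∧ beta = (x*(x - 2*y)) dx ∧ dy + (-x*(y + z)) dx ∧ dz + (-x*z - 2*y^2) dy ∧ dz.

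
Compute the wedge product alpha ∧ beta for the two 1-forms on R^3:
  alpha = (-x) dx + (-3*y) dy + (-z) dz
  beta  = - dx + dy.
alpha ∧ beta = (-x - 3*y) dx ∧ dy + (-z) dx ∧ dz + (z) dy ∧ dz

Distribute the wedge, using dx_i ∧ dx_j = -dx_j ∧ dx_i and dx_i ∧ dx_i = 0. For each pair (i, j) with i < j, the coefficient of dx_i ∧ dx_j in alpha ∧ beta is (alpha_i * beta_j - alpha_j * beta_i). Collecting: alpha ∧ beta = (-x - 3*y) dx ∧ dy + (-z) dx ∧ dz + (z) dy ∧ dz.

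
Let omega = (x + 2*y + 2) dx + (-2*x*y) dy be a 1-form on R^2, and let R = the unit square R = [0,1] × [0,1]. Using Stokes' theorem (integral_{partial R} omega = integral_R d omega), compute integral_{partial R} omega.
integral_(partial R) omega = -3

Stokes: integral_partial_R omega = integral_R d omega with d omega = (∂Q/∂x - ∂P/∂y) dx ∧ dy.
  ∂Q/∂x = -2*y
  ∂P/∂y = 2
  integrand = ∂Q/∂x - ∂P/∂y = -2*y - 2.
Integrating over R: integral_0^1 integral_0^1 (-2*y - 2) dx dy = -3.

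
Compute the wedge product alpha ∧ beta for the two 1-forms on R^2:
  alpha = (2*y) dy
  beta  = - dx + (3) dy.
alpha ∧ beta = (2*y) dx ∧ dy

Distribute the wedge, using dx_i ∧ dx_j = -dx_j ∧ dx_i and dx_i ∧ dx_i = 0. For each pair (i, j) with i < j, the coefficient of dx_i ∧ dx_j in alpha ∧ beta is (alpha_i * beta_j - alpha_j * beta_i). Collecting: alpha ∧ beta = (2*y) dx ∧ dy.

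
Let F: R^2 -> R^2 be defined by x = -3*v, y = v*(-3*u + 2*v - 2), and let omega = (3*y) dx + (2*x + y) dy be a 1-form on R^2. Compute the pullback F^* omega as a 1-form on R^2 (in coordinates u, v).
F^* omega = (v^2*(9*u - 6*v + 24)) du + (v*(9*u^2 - 18*u*v + 57*u + 8*v^2 - 54*v + 34)) dv

Using F^*(f dg) = (f ∘ F) d(g ∘ F), substitute each coordinate x_i by F_i(u, v) in f_i, and replace dx_i by d F_i = (∂F_i/∂u) du + (∂F_i/∂v) dv.
  For the x component: f_1(F) = 3*v*(-3*u + 2*v - 2); d F_1 = (0) du + (-3) dv
  For the y component: f_2(F) = v*(-3*u + 2*v - 8); d F_2 = (-3*v) du + (-3*u + 4*v - 2) dv
Combining and collecting du, dv coefficients:
  coeff of du: v^2*(9*u - 6*v + 24)
  coeff of dv: v*(9*u^2 - 18*u*v + 57*u + 8*v^2 - 54*v + 34)
F^* omega = (v^2*(9*u - 6*v + 24)) du + (v*(9*u^2 - 18*u*v + 57*u + 8*v^2 - 54*v + 34)) dv.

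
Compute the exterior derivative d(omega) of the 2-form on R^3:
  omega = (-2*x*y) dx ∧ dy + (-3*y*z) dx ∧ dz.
d(omega) = (3*z) dx ∧ dy ∧ dz

For a 2-form omega = sum_{i<j} g_{ij} dx_i ∧ dx_j, the exterior derivative is
  d(omega) = sum_{i<j} d(g_{ij}) ∧ dx_i ∧ dx_j = sum_{i<j, k} (∂g_{ij}/∂x_k) dx_k ∧ dx_i ∧ dx_j.
Expand each term, using dx_k ∧ dx_i ∧ dx_j = sgn(permutation) dx_{(a)} ∧ dx_{(b)} ∧ dx_{(c)} with (a < b < c) sorted:
  d(-3*y*z) includes (∂/∂y)(-3*y*z) dy = (-3*z) dy, which multiplied by dx ∧ dz gives (3*z) dx ∧ dy ∧ dz
Collecting like 3-forms: d(omega) = (3*z) dx ∧ dy ∧ dz.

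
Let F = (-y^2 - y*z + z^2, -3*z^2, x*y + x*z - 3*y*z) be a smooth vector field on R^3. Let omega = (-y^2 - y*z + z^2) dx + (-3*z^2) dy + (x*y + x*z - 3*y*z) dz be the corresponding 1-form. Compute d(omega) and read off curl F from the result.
d(omega) = (x + 3*z) dy ∧ dz + (-2*y + z) dz ∧ dx + (2*y + z) dx ∧ dy; curl F = (x + 3*z, -2*y + z, 2*y + z)

d omega = sum_{i<j} (∂f_j/∂x_i - ∂f_i/∂x_j) dx_i ∧ dx_j. Under the identification (dy ∧ dz, dz ∧ dx, dx ∧ dy) ↔ (e_x, e_y, e_z), the coefficients are exactly the components of curl F. Compute:
  ∂R/∂y - ∂Q/∂z = (x - 3*z) - (-6*z) = x + 3*z
  ∂P/∂z - ∂R/∂x = (-y + 2*z) - (y + z) = -2*y + z
  ∂Q/∂x - ∂P/∂y = (0) - (-2*y - z) = 2*y + z.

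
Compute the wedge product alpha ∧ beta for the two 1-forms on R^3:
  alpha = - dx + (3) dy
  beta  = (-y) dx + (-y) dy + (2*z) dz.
alpha ∧ beta = (4*y) dx ∧ dy + (-2*z) dx ∧ dz + (6*z) dy ∧ dz

Distribute the wedge, using dx_i ∧ dx_j = -dx_j ∧ dx_i and dx_i ∧ dx_i = 0. For each pair (i, j) with i < j, the coefficient of dx_i ∧ dx_j in alpha ∧ beta is (alpha_i * beta_j - alpha_j * beta_i). Collecting: alpha ∧ beta = (4*y) dx ∧ dy + (-2*z) dx ∧ dz + (6*z) dy ∧ dz.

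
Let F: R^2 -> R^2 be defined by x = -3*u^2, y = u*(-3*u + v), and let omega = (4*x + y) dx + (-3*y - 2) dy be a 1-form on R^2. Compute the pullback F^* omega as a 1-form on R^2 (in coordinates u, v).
F^* omega = (36*u^3 + 21*u^2*v - 3*u*v^2 + 12*u - 2*v) du + (u*(9*u^2 - 3*u*v - 2)) dv

Using F^*(f dg) = (f ∘ F) d(g ∘ F), substitute each coordinate x_i by F_i(u, v) in f_i, and replace dx_i by d F_i = (∂F_i/∂u) du + (∂F_i/∂v) dv.
  For the x component: f_1(F) = u*(-15*u + v); d F_1 = (-6*u) du + (0) dv
  For the y component: f_2(F) = 9*u^2 - 3*u*v - 2; d F_2 = (-6*u + v) du + (u) dv
Combining and collecting du, dv coefficients:
  coeff of du: 36*u^3 + 21*u^2*v - 3*u*v^2 + 12*u - 2*v
  coeff of dv: u*(9*u^2 - 3*u*v - 2)
F^* omega = (36*u^3 + 21*u^2*v - 3*u*v^2 + 12*u - 2*v) du + (u*(9*u^2 - 3*u*v - 2)) dv.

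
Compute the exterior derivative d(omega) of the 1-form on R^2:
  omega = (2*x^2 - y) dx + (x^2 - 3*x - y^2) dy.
d(omega) = (2*x - 2) dx ∧ dy

For a 1-form omega = sum_i f_i dx_i, the exterior derivative is
  d(omega) = sum_{i < j} (∂f_j/∂x_i - ∂f_i/∂x_j) dx_i ∧ dx_j.
  coefficient of dx ∧ dy: ∂f_2/∂x - ∂f_1/∂y = ∂(x^2 - 3*x - y^2)/∂x - ∂(2*x^2 - y)/∂y = 2*x - 2
Assembling: d(omega) = (2*x - 2) dx ∧ dy.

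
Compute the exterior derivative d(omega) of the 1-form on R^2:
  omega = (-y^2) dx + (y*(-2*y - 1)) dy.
d(omega) = (2*y) dx ∧ dy

For a 1-form omega = sum_i f_i dx_i, the exterior derivative is
  d(omega) = sum_{i < j} (∂f_j/∂x_i - ∂f_i/∂x_j) dx_i ∧ dx_j.
  coefficient of dx ∧ dy: ∂f_2/∂x - ∂f_1/∂y = ∂(y*(-2*y - 1))/∂x - ∂(-y^2)/∂y = 2*y
Assembling: d(omega) = (2*y) dx ∧ dy.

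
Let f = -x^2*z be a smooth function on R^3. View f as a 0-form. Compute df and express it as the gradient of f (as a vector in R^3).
df = (-2*x*z) dx + (0) dy + (-x^2) dz; grad f = (-2*x*z, 0, -x^2)

For a 0-form f, d f = (∂f/∂x) dx + (∂f/∂y) dy + (∂f/∂z) dz. The components of the vector representation are exactly the entries of grad f in Cartesian coordinates:
  ∂f/∂x = -2*x*z
  ∂f/∂y = 0
  ∂f/∂z = -x^2.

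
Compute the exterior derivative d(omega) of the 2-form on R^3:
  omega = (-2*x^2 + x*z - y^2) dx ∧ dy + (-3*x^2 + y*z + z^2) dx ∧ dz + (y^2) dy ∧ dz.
d(omega) = (x - z) dx ∧ dy ∧ dz

For a 2-form omega = sum_{i<j} g_{ij} dx_i ∧ dx_j, the exterior derivative is
  d(omega) = sum_{i<j} d(g_{ij}) ∧ dx_i ∧ dx_j = sum_{i<j, k} (∂g_{ij}/∂x_k) dx_k ∧ dx_i ∧ dx_j.
Expand each term, using dx_k ∧ dx_i ∧ dx_j = sgn(permutation) dx_{(a)} ∧ dx_{(b)} ∧ dx_{(c)} with (a < b < c) sorted:
  d(-2*x^2 + x*z - y^2) includes (∂/∂z)(-2*x^2 + x*z - y^2) dz = (x) dz, which multiplied by dx ∧ dy gives (x) dx ∧ dy ∧ dz
  d(-3*x^2 + y*z + z^2) includes (∂/∂y)(-3*x^2 + y*z + z^2) dy = (z) dy, which multiplied by dx ∧ dz gives (-z) dx ∧ dy ∧ dz
Collecting like 3-forms: d(omega) = (x - z) dx ∧ dy ∧ dz.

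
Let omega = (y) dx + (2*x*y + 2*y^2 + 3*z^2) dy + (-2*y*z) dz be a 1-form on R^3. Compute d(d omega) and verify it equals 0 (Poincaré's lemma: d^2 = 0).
d(d omega) = 0

Step 1: d omega = sum_{i<j} (∂f_j/∂x_i - ∂f_i/∂x_j) dx_i ∧ dx_j:
  coeff of dx ∧ dy: 2*y - 1
  coeff of dx ∧ dz: 0
  coeff of dy ∧ dz: -8*z
Step 2: Apply d again to each 2-form coefficient. The only possible 3-form in R^3 is dx ∧ dy ∧ dz, with coefficient
  ∂(coeff of dy∧dz)/∂x - ∂(coeff of dx∧dz)/∂y + ∂(coeff of dx∧dy)/∂z
  = ∂/∂x (-8*z) - ∂/∂y (0) + ∂/∂z (2*y - 1).
Each of these terms simplifies to sums of mixed partials that cancel in pairs. The result is 0 (by equality of mixed partials for smooth functions — Schwarz / Clairaut).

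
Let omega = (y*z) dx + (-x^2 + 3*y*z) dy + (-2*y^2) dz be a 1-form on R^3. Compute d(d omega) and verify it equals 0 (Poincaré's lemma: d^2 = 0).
d(d omega) = 0

Step 1: d omega = sum_{i<j} (∂f_j/∂x_i - ∂f_i/∂x_j) dx_i ∧ dx_j:
  coeff of dx ∧ dy: -2*x - z
  coeff of dx ∧ dz: -y
  coeff of dy ∧ dz: -7*y
Step 2: Apply d again to each 2-form coefficient. The only possible 3-form in R^3 is dx ∧ dy ∧ dz, with coefficient
  ∂(coeff of dy∧dz)/∂x - ∂(coeff of dx∧dz)/∂y + ∂(coeff of dx∧dy)/∂z
  = ∂/∂x (-7*y) - ∂/∂y (-y) + ∂/∂z (-2*x - z).
Each of these terms simplifies to sums of mixed partials that cancel in pairs. The result is 0 (by equality of mixed partials for smooth functions — Schwarz / Clairaut).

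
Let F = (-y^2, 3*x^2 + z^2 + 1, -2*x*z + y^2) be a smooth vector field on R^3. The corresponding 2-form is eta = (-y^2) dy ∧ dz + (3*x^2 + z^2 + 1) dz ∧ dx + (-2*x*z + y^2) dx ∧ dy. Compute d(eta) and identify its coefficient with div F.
d(eta) = (-2*x) dx ∧ dy ∧ dz; div F = -2*x

For a 2-form in R^3 of the form above, applying d gives a 3-form with coefficient ∂P/∂x + ∂Q/∂y + ∂R/∂z:
  ∂P/∂x = 0
  ∂Q/∂y = 0
  ∂R/∂z = -2*x
Sum = -2*x, which is exactly div F.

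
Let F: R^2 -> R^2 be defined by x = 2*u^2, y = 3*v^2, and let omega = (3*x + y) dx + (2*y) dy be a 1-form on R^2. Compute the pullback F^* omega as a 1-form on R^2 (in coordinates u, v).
F^* omega = (12*u*(2*u^2 + v^2)) du + (36*v^3) dv

Using F^*(f dg) = (f ∘ F) d(g ∘ F), substitute each coordinate x_i by F_i(u, v) in f_i, and replace dx_i by d F_i = (∂F_i/∂u) du + (∂F_i/∂v) dv.
  For the x component: f_1(F) = 6*u^2 + 3*v^2; d F_1 = (4*u) du + (0) dv
  For the y component: f_2(F) = 6*v^2; d F_2 = (0) du + (6*v) dv
Combining and collecting du, dv coefficients:
  coeff of du: 12*u*(2*u^2 + v^2)
  coeff of dv: 36*v^3
F^* omega = (12*u*(2*u^2 + v^2)) du + (36*v^3) dv.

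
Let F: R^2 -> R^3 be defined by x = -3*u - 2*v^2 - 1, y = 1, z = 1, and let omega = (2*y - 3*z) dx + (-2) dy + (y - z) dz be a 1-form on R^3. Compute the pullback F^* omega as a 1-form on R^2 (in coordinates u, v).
F^* omega = (3) du + (4*v) dv

Using F^*(f dg) = (f ∘ F) d(g ∘ F), substitute each coordinate x_i by F_i(u, v) in f_i, and replace dx_i by d F_i = (∂F_i/∂u) du + (∂F_i/∂v) dv.
  For the x component: f_1(F) = -1; d F_1 = (-3) du + (-4*v) dv
  For the y component: f_2(F) = -2; d F_2 = (0) du + (0) dv
  For the z component: f_3(F) = 0; d F_3 = (0) du + (0) dv
Combining and collecting du, dv coefficients:
  coeff of du: 3
  coeff of dv: 4*v
F^* omega = (3) du + (4*v) dv.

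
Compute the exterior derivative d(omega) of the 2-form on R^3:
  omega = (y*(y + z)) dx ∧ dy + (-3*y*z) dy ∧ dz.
d(omega) = (y) dx ∧ dy ∧ dz

For a 2-form omega = sum_{i<j} g_{ij} dx_i ∧ dx_j, the exterior derivative is
  d(omega) = sum_{i<j} d(g_{ij}) ∧ dx_i ∧ dx_j = sum_{i<j, k} (∂g_{ij}/∂x_k) dx_k ∧ dx_i ∧ dx_j.
Expand each term, using dx_k ∧ dx_i ∧ dx_j = sgn(permutation) dx_{(a)} ∧ dx_{(b)} ∧ dx_{(c)} with (a < b < c) sorted:
  d(y*(y + z)) includes (∂/∂z)(y*(y + z)) dz = (y) dz, which multiplied by dx ∧ dy gives (y) dx ∧ dy ∧ dz
Collecting like 3-forms: d(omega) = (y) dx ∧ dy ∧ dz.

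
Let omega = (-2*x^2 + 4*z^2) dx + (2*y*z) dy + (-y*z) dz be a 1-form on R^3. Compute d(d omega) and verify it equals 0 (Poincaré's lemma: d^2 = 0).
d(d omega) = 0

Step 1: d omega = sum_{i<j} (∂f_j/∂x_i - ∂f_i/∂x_j) dx_i ∧ dx_j:
  coeff of dx ∧ dy: 0
  coeff of dx ∧ dz: -8*z
  coeff of dy ∧ dz: -2*y - z
Step 2: Apply d again to each 2-form coefficient. The only possible 3-form in R^3 is dx ∧ dy ∧ dz, with coefficient
  ∂(coeff of dy∧dz)/∂x - ∂(coeff of dx∧dz)/∂y + ∂(coeff of dx∧dy)/∂z
  = ∂/∂x (-2*y - z) - ∂/∂y (-8*z) + ∂/∂z (0).
Each of these terms simplifies to sums of mixed partials that cancel in pairs. The result is 0 (by equality of mixed partials for smooth functions — Schwarz / Clairaut).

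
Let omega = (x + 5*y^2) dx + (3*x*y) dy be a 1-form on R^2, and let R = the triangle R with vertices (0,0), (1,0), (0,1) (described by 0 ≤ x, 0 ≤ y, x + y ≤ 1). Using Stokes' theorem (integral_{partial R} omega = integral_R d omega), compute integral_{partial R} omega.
integral_(partial R) omega = -7/6

Stokes: integral_partial_R omega = integral_R d omega with d omega = (∂Q/∂x - ∂P/∂y) dx ∧ dy.
  ∂Q/∂x = 3*y
  ∂P/∂y = 10*y
  integrand = ∂Q/∂x - ∂P/∂y = -7*y.
Integrating over R: integral_0^1 integral_0^{1-x} (-7*y) dy dx = -7/6.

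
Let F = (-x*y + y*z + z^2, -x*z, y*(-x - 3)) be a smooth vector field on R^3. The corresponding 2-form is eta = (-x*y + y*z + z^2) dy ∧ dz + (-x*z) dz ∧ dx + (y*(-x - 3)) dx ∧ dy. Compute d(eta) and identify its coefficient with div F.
d(eta) = (-y) dx ∧ dy ∧ dz; div F = -y

For a 2-form in R^3 of the form above, applying d gives a 3-form with coefficient ∂P/∂x + ∂Q/∂y + ∂R/∂z:
  ∂P/∂x = -y
  ∂Q/∂y = 0
  ∂R/∂z = 0
Sum = -y, which is exactly div F.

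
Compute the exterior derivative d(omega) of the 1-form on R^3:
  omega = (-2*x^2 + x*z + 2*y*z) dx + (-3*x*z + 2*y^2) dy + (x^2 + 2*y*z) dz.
d(omega) = (-5*z) dx ∧ dy + (x - 2*y) dx ∧ dz + (3*x + 2*z) dy ∧ dz

For a 1-form omega = sum_i f_i dx_i, the exterior derivative is
  d(omega) = sum_{i < j} (∂f_j/∂x_i - ∂f_i/∂x_j) dx_i ∧ dx_j.
  coefficient of dx ∧ dy: ∂f_2/∂x - ∂f_1/∂y = ∂(-3*x*z + 2*y^2)/∂x - ∂(-2*x^2 + x*z + 2*y*z)/∂y = -5*z
  coefficient of dx ∧ dz: ∂f_3/∂x - ∂f_1/∂z = ∂(x^2 + 2*y*z)/∂x - ∂(-2*x^2 + x*z + 2*y*z)/∂z = x - 2*y
  coefficient of dy ∧ dz: ∂f_3/∂y - ∂f_2/∂z = ∂(x^2 + 2*y*z)/∂y - ∂(-3*x*z + 2*y^2)/∂z = 3*x + 2*z
Assembling: d(omega) = (-5*z) dx ∧ dy + (x - 2*y) dx ∧ dz + (3*x + 2*z) dy ∧ dz.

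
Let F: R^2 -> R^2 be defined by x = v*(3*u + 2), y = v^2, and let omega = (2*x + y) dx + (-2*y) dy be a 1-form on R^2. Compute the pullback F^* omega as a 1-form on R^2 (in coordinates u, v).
F^* omega = (3*v^2*(6*u + v + 4)) du + (v*(18*u^2 + 3*u*v + 24*u - 4*v^2 + 2*v + 8)) dv

Using F^*(f dg) = (f ∘ F) d(g ∘ F), substitute each coordinate x_i by F_i(u, v) in f_i, and replace dx_i by d F_i = (∂F_i/∂u) du + (∂F_i/∂v) dv.
  For the x component: f_1(F) = v*(6*u + v + 4); d F_1 = (3*v) du + (3*u + 2) dv
  For the y component: f_2(F) = -2*v^2; d F_2 = (0) du + (2*v) dv
Combining and collecting du, dv coefficients:
  coeff of du: 3*v^2*(6*u + v + 4)
  coeff of dv: v*(18*u^2 + 3*u*v + 24*u - 4*v^2 + 2*v + 8)
F^* omega = (3*v^2*(6*u + v + 4)) du + (v*(18*u^2 + 3*u*v + 24*u - 4*v^2 + 2*v + 8)) dv.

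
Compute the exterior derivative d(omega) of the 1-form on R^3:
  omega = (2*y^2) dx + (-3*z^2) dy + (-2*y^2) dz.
d(omega) = (-4*y) dx ∧ dy + (-4*y + 6*z) dy ∧ dz

For a 1-form omega = sum_i f_i dx_i, the exterior derivative is
  d(omega) = sum_{i < j} (∂f_j/∂x_i - ∂f_i/∂x_j) dx_i ∧ dx_j.
  coefficient of dx ∧ dy: ∂f_2/∂x - ∂f_1/∂y = ∂(-3*z^2)/∂x - ∂(2*y^2)/∂y = -4*y
  coefficient of dy ∧ dz: ∂f_3/∂y - ∂f_2/∂z = ∂(-2*y^2)/∂y - ∂(-3*z^2)/∂z = -4*y + 6*z
Assembling: d(omega) = (-4*y) dx ∧ dy + (-4*y + 6*z) dy ∧ dz.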